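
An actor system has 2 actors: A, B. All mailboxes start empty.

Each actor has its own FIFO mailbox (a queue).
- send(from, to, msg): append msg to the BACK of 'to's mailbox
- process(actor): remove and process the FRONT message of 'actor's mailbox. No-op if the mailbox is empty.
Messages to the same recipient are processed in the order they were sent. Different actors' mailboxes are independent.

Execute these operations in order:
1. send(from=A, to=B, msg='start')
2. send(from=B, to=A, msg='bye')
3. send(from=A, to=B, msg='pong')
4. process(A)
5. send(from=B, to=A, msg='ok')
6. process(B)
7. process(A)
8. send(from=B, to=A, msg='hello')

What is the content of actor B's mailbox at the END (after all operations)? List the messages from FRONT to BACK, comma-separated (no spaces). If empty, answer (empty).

Answer: pong

Derivation:
After 1 (send(from=A, to=B, msg='start')): A:[] B:[start]
After 2 (send(from=B, to=A, msg='bye')): A:[bye] B:[start]
After 3 (send(from=A, to=B, msg='pong')): A:[bye] B:[start,pong]
After 4 (process(A)): A:[] B:[start,pong]
After 5 (send(from=B, to=A, msg='ok')): A:[ok] B:[start,pong]
After 6 (process(B)): A:[ok] B:[pong]
After 7 (process(A)): A:[] B:[pong]
After 8 (send(from=B, to=A, msg='hello')): A:[hello] B:[pong]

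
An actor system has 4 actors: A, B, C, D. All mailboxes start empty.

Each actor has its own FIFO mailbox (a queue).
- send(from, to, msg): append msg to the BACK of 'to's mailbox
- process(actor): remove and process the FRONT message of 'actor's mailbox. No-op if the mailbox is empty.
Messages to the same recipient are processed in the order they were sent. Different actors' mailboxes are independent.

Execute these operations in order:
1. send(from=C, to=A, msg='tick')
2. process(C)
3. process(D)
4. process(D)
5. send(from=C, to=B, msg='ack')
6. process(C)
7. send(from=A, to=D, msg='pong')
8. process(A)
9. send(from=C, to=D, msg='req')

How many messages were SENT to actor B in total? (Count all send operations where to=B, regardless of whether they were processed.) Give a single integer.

Answer: 1

Derivation:
After 1 (send(from=C, to=A, msg='tick')): A:[tick] B:[] C:[] D:[]
After 2 (process(C)): A:[tick] B:[] C:[] D:[]
After 3 (process(D)): A:[tick] B:[] C:[] D:[]
After 4 (process(D)): A:[tick] B:[] C:[] D:[]
After 5 (send(from=C, to=B, msg='ack')): A:[tick] B:[ack] C:[] D:[]
After 6 (process(C)): A:[tick] B:[ack] C:[] D:[]
After 7 (send(from=A, to=D, msg='pong')): A:[tick] B:[ack] C:[] D:[pong]
After 8 (process(A)): A:[] B:[ack] C:[] D:[pong]
After 9 (send(from=C, to=D, msg='req')): A:[] B:[ack] C:[] D:[pong,req]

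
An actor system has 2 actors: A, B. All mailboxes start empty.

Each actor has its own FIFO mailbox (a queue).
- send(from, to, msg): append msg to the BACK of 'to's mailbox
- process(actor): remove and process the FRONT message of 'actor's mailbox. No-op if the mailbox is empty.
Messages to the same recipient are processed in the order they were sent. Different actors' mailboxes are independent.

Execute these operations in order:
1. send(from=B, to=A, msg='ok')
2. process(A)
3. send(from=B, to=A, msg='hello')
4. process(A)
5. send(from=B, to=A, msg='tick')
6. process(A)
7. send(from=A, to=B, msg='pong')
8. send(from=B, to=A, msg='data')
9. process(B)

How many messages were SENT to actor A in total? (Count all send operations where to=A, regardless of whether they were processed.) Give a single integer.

After 1 (send(from=B, to=A, msg='ok')): A:[ok] B:[]
After 2 (process(A)): A:[] B:[]
After 3 (send(from=B, to=A, msg='hello')): A:[hello] B:[]
After 4 (process(A)): A:[] B:[]
After 5 (send(from=B, to=A, msg='tick')): A:[tick] B:[]
After 6 (process(A)): A:[] B:[]
After 7 (send(from=A, to=B, msg='pong')): A:[] B:[pong]
After 8 (send(from=B, to=A, msg='data')): A:[data] B:[pong]
After 9 (process(B)): A:[data] B:[]

Answer: 4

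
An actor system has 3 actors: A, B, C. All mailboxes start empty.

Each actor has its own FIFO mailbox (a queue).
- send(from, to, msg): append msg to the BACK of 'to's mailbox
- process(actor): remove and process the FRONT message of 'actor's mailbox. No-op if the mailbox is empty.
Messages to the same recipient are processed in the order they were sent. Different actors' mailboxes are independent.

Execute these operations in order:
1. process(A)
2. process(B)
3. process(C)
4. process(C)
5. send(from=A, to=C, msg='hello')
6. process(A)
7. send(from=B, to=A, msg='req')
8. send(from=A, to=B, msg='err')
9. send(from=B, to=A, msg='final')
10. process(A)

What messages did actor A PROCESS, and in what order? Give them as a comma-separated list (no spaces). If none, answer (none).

After 1 (process(A)): A:[] B:[] C:[]
After 2 (process(B)): A:[] B:[] C:[]
After 3 (process(C)): A:[] B:[] C:[]
After 4 (process(C)): A:[] B:[] C:[]
After 5 (send(from=A, to=C, msg='hello')): A:[] B:[] C:[hello]
After 6 (process(A)): A:[] B:[] C:[hello]
After 7 (send(from=B, to=A, msg='req')): A:[req] B:[] C:[hello]
After 8 (send(from=A, to=B, msg='err')): A:[req] B:[err] C:[hello]
After 9 (send(from=B, to=A, msg='final')): A:[req,final] B:[err] C:[hello]
After 10 (process(A)): A:[final] B:[err] C:[hello]

Answer: req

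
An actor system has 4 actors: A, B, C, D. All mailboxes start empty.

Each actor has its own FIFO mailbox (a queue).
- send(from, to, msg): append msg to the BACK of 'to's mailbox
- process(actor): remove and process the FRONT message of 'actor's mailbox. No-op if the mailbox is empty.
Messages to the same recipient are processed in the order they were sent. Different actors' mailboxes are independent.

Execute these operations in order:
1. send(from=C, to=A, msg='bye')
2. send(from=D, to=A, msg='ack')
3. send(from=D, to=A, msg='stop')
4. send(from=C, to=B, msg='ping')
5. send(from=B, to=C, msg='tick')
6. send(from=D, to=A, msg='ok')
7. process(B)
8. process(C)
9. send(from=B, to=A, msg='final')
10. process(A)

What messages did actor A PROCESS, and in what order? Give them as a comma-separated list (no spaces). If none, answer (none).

After 1 (send(from=C, to=A, msg='bye')): A:[bye] B:[] C:[] D:[]
After 2 (send(from=D, to=A, msg='ack')): A:[bye,ack] B:[] C:[] D:[]
After 3 (send(from=D, to=A, msg='stop')): A:[bye,ack,stop] B:[] C:[] D:[]
After 4 (send(from=C, to=B, msg='ping')): A:[bye,ack,stop] B:[ping] C:[] D:[]
After 5 (send(from=B, to=C, msg='tick')): A:[bye,ack,stop] B:[ping] C:[tick] D:[]
After 6 (send(from=D, to=A, msg='ok')): A:[bye,ack,stop,ok] B:[ping] C:[tick] D:[]
After 7 (process(B)): A:[bye,ack,stop,ok] B:[] C:[tick] D:[]
After 8 (process(C)): A:[bye,ack,stop,ok] B:[] C:[] D:[]
After 9 (send(from=B, to=A, msg='final')): A:[bye,ack,stop,ok,final] B:[] C:[] D:[]
After 10 (process(A)): A:[ack,stop,ok,final] B:[] C:[] D:[]

Answer: bye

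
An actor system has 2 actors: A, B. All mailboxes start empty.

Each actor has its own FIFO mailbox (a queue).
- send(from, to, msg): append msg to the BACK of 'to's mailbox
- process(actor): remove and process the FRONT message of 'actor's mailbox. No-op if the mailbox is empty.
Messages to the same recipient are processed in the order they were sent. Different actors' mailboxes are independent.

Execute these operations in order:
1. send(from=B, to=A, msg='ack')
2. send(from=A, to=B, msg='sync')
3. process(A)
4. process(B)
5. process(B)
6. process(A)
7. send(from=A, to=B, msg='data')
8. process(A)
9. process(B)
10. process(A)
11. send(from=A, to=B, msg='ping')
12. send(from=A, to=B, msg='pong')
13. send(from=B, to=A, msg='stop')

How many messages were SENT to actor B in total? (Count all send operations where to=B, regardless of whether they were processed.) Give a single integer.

After 1 (send(from=B, to=A, msg='ack')): A:[ack] B:[]
After 2 (send(from=A, to=B, msg='sync')): A:[ack] B:[sync]
After 3 (process(A)): A:[] B:[sync]
After 4 (process(B)): A:[] B:[]
After 5 (process(B)): A:[] B:[]
After 6 (process(A)): A:[] B:[]
After 7 (send(from=A, to=B, msg='data')): A:[] B:[data]
After 8 (process(A)): A:[] B:[data]
After 9 (process(B)): A:[] B:[]
After 10 (process(A)): A:[] B:[]
After 11 (send(from=A, to=B, msg='ping')): A:[] B:[ping]
After 12 (send(from=A, to=B, msg='pong')): A:[] B:[ping,pong]
After 13 (send(from=B, to=A, msg='stop')): A:[stop] B:[ping,pong]

Answer: 4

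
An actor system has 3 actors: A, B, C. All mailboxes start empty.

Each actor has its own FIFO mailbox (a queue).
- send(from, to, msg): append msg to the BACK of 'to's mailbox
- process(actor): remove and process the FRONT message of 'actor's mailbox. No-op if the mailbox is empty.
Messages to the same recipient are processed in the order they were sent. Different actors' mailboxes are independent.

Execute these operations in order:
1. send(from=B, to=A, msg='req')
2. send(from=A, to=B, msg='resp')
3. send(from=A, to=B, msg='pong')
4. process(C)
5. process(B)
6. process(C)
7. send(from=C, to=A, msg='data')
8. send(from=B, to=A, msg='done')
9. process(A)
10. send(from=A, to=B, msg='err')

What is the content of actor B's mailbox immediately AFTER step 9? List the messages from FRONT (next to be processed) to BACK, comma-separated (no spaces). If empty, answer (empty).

After 1 (send(from=B, to=A, msg='req')): A:[req] B:[] C:[]
After 2 (send(from=A, to=B, msg='resp')): A:[req] B:[resp] C:[]
After 3 (send(from=A, to=B, msg='pong')): A:[req] B:[resp,pong] C:[]
After 4 (process(C)): A:[req] B:[resp,pong] C:[]
After 5 (process(B)): A:[req] B:[pong] C:[]
After 6 (process(C)): A:[req] B:[pong] C:[]
After 7 (send(from=C, to=A, msg='data')): A:[req,data] B:[pong] C:[]
After 8 (send(from=B, to=A, msg='done')): A:[req,data,done] B:[pong] C:[]
After 9 (process(A)): A:[data,done] B:[pong] C:[]

pong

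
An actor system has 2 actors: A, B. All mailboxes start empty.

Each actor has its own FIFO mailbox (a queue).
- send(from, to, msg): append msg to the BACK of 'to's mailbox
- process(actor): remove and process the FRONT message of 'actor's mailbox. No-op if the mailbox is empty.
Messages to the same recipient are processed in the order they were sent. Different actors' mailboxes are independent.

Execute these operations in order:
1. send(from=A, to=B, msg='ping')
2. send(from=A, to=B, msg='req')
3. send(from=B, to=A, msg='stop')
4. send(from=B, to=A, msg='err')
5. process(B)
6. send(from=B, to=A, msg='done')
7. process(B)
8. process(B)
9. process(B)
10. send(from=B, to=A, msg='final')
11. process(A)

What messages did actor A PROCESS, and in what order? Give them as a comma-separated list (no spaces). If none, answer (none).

After 1 (send(from=A, to=B, msg='ping')): A:[] B:[ping]
After 2 (send(from=A, to=B, msg='req')): A:[] B:[ping,req]
After 3 (send(from=B, to=A, msg='stop')): A:[stop] B:[ping,req]
After 4 (send(from=B, to=A, msg='err')): A:[stop,err] B:[ping,req]
After 5 (process(B)): A:[stop,err] B:[req]
After 6 (send(from=B, to=A, msg='done')): A:[stop,err,done] B:[req]
After 7 (process(B)): A:[stop,err,done] B:[]
After 8 (process(B)): A:[stop,err,done] B:[]
After 9 (process(B)): A:[stop,err,done] B:[]
After 10 (send(from=B, to=A, msg='final')): A:[stop,err,done,final] B:[]
After 11 (process(A)): A:[err,done,final] B:[]

Answer: stop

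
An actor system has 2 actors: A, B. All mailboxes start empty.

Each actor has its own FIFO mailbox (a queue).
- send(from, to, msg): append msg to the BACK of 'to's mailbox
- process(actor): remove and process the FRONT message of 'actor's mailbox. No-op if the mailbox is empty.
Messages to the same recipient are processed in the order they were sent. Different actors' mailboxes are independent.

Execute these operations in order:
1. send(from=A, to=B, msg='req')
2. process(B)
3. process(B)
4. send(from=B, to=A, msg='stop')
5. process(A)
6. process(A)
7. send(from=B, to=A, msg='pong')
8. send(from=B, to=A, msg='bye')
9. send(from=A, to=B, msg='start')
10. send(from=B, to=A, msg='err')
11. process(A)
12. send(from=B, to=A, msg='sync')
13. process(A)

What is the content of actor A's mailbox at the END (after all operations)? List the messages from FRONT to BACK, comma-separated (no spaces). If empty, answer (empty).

After 1 (send(from=A, to=B, msg='req')): A:[] B:[req]
After 2 (process(B)): A:[] B:[]
After 3 (process(B)): A:[] B:[]
After 4 (send(from=B, to=A, msg='stop')): A:[stop] B:[]
After 5 (process(A)): A:[] B:[]
After 6 (process(A)): A:[] B:[]
After 7 (send(from=B, to=A, msg='pong')): A:[pong] B:[]
After 8 (send(from=B, to=A, msg='bye')): A:[pong,bye] B:[]
After 9 (send(from=A, to=B, msg='start')): A:[pong,bye] B:[start]
After 10 (send(from=B, to=A, msg='err')): A:[pong,bye,err] B:[start]
After 11 (process(A)): A:[bye,err] B:[start]
After 12 (send(from=B, to=A, msg='sync')): A:[bye,err,sync] B:[start]
After 13 (process(A)): A:[err,sync] B:[start]

Answer: err,sync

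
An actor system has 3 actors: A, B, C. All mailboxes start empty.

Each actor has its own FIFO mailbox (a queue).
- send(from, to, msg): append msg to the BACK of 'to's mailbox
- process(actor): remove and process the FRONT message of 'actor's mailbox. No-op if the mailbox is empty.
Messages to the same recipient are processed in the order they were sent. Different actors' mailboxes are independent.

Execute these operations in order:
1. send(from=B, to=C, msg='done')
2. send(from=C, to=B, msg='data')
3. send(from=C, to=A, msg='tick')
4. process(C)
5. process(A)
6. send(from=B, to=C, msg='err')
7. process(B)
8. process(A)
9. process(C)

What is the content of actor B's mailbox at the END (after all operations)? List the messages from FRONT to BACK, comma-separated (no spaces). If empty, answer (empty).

Answer: (empty)

Derivation:
After 1 (send(from=B, to=C, msg='done')): A:[] B:[] C:[done]
After 2 (send(from=C, to=B, msg='data')): A:[] B:[data] C:[done]
After 3 (send(from=C, to=A, msg='tick')): A:[tick] B:[data] C:[done]
After 4 (process(C)): A:[tick] B:[data] C:[]
After 5 (process(A)): A:[] B:[data] C:[]
After 6 (send(from=B, to=C, msg='err')): A:[] B:[data] C:[err]
After 7 (process(B)): A:[] B:[] C:[err]
After 8 (process(A)): A:[] B:[] C:[err]
After 9 (process(C)): A:[] B:[] C:[]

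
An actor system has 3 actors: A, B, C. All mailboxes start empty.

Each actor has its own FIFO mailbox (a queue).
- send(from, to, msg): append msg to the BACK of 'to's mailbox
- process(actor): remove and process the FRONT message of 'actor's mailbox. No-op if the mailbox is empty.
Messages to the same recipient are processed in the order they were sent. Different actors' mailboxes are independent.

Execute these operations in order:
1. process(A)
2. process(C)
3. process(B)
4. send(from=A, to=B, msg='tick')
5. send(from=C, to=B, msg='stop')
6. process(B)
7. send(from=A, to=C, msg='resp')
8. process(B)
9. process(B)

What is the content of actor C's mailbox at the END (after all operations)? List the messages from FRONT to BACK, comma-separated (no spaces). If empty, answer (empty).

After 1 (process(A)): A:[] B:[] C:[]
After 2 (process(C)): A:[] B:[] C:[]
After 3 (process(B)): A:[] B:[] C:[]
After 4 (send(from=A, to=B, msg='tick')): A:[] B:[tick] C:[]
After 5 (send(from=C, to=B, msg='stop')): A:[] B:[tick,stop] C:[]
After 6 (process(B)): A:[] B:[stop] C:[]
After 7 (send(from=A, to=C, msg='resp')): A:[] B:[stop] C:[resp]
After 8 (process(B)): A:[] B:[] C:[resp]
After 9 (process(B)): A:[] B:[] C:[resp]

Answer: resp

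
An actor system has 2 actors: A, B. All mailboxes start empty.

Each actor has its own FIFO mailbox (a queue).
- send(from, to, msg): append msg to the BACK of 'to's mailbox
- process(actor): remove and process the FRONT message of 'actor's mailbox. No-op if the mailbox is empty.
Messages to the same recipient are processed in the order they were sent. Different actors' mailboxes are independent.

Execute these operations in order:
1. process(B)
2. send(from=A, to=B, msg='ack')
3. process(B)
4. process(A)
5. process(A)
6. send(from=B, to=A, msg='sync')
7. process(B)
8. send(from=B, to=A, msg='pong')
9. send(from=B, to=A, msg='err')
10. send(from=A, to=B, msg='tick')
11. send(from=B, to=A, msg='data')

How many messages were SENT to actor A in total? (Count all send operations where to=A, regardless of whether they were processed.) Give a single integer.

After 1 (process(B)): A:[] B:[]
After 2 (send(from=A, to=B, msg='ack')): A:[] B:[ack]
After 3 (process(B)): A:[] B:[]
After 4 (process(A)): A:[] B:[]
After 5 (process(A)): A:[] B:[]
After 6 (send(from=B, to=A, msg='sync')): A:[sync] B:[]
After 7 (process(B)): A:[sync] B:[]
After 8 (send(from=B, to=A, msg='pong')): A:[sync,pong] B:[]
After 9 (send(from=B, to=A, msg='err')): A:[sync,pong,err] B:[]
After 10 (send(from=A, to=B, msg='tick')): A:[sync,pong,err] B:[tick]
After 11 (send(from=B, to=A, msg='data')): A:[sync,pong,err,data] B:[tick]

Answer: 4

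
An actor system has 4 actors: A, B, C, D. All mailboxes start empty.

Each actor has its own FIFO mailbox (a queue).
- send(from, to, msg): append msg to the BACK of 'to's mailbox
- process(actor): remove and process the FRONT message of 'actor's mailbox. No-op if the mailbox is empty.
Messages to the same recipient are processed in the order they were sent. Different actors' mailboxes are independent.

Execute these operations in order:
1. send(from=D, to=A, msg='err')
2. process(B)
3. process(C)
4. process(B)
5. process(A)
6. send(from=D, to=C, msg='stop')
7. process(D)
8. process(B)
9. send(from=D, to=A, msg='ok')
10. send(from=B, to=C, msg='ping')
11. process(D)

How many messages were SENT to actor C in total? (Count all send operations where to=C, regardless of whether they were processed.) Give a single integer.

Answer: 2

Derivation:
After 1 (send(from=D, to=A, msg='err')): A:[err] B:[] C:[] D:[]
After 2 (process(B)): A:[err] B:[] C:[] D:[]
After 3 (process(C)): A:[err] B:[] C:[] D:[]
After 4 (process(B)): A:[err] B:[] C:[] D:[]
After 5 (process(A)): A:[] B:[] C:[] D:[]
After 6 (send(from=D, to=C, msg='stop')): A:[] B:[] C:[stop] D:[]
After 7 (process(D)): A:[] B:[] C:[stop] D:[]
After 8 (process(B)): A:[] B:[] C:[stop] D:[]
After 9 (send(from=D, to=A, msg='ok')): A:[ok] B:[] C:[stop] D:[]
After 10 (send(from=B, to=C, msg='ping')): A:[ok] B:[] C:[stop,ping] D:[]
After 11 (process(D)): A:[ok] B:[] C:[stop,ping] D:[]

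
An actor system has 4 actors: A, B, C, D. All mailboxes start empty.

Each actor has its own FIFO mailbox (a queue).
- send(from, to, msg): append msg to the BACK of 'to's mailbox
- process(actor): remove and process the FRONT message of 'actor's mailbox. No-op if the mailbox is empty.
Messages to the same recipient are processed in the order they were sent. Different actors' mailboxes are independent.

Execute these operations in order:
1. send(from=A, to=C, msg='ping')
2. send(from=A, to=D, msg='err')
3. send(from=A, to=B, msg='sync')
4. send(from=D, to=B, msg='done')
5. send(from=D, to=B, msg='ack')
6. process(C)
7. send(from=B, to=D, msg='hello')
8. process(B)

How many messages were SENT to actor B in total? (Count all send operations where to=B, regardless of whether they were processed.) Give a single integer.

Answer: 3

Derivation:
After 1 (send(from=A, to=C, msg='ping')): A:[] B:[] C:[ping] D:[]
After 2 (send(from=A, to=D, msg='err')): A:[] B:[] C:[ping] D:[err]
After 3 (send(from=A, to=B, msg='sync')): A:[] B:[sync] C:[ping] D:[err]
After 4 (send(from=D, to=B, msg='done')): A:[] B:[sync,done] C:[ping] D:[err]
After 5 (send(from=D, to=B, msg='ack')): A:[] B:[sync,done,ack] C:[ping] D:[err]
After 6 (process(C)): A:[] B:[sync,done,ack] C:[] D:[err]
After 7 (send(from=B, to=D, msg='hello')): A:[] B:[sync,done,ack] C:[] D:[err,hello]
After 8 (process(B)): A:[] B:[done,ack] C:[] D:[err,hello]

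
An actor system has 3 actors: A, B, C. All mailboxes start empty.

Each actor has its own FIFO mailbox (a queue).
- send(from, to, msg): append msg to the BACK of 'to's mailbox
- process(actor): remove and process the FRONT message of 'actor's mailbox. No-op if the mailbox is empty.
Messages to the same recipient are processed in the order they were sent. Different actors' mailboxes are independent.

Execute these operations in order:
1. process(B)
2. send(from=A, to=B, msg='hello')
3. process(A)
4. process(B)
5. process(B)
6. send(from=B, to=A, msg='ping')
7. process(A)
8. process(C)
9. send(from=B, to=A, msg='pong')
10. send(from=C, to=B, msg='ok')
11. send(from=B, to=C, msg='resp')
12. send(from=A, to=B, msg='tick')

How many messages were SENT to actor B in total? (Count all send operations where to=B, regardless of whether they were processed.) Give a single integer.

After 1 (process(B)): A:[] B:[] C:[]
After 2 (send(from=A, to=B, msg='hello')): A:[] B:[hello] C:[]
After 3 (process(A)): A:[] B:[hello] C:[]
After 4 (process(B)): A:[] B:[] C:[]
After 5 (process(B)): A:[] B:[] C:[]
After 6 (send(from=B, to=A, msg='ping')): A:[ping] B:[] C:[]
After 7 (process(A)): A:[] B:[] C:[]
After 8 (process(C)): A:[] B:[] C:[]
After 9 (send(from=B, to=A, msg='pong')): A:[pong] B:[] C:[]
After 10 (send(from=C, to=B, msg='ok')): A:[pong] B:[ok] C:[]
After 11 (send(from=B, to=C, msg='resp')): A:[pong] B:[ok] C:[resp]
After 12 (send(from=A, to=B, msg='tick')): A:[pong] B:[ok,tick] C:[resp]

Answer: 3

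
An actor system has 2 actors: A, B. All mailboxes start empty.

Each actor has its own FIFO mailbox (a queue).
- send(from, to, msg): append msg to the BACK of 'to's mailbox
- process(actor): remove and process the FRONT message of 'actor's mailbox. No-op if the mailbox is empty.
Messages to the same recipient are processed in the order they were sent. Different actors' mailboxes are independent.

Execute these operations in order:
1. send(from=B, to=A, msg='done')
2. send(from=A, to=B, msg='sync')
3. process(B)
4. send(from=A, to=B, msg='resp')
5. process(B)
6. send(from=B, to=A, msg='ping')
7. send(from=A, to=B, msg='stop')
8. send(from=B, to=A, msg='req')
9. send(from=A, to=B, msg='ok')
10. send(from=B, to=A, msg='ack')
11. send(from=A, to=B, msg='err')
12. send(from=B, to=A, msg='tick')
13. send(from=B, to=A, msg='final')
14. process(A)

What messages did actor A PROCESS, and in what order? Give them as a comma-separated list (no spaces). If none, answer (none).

Answer: done

Derivation:
After 1 (send(from=B, to=A, msg='done')): A:[done] B:[]
After 2 (send(from=A, to=B, msg='sync')): A:[done] B:[sync]
After 3 (process(B)): A:[done] B:[]
After 4 (send(from=A, to=B, msg='resp')): A:[done] B:[resp]
After 5 (process(B)): A:[done] B:[]
After 6 (send(from=B, to=A, msg='ping')): A:[done,ping] B:[]
After 7 (send(from=A, to=B, msg='stop')): A:[done,ping] B:[stop]
After 8 (send(from=B, to=A, msg='req')): A:[done,ping,req] B:[stop]
After 9 (send(from=A, to=B, msg='ok')): A:[done,ping,req] B:[stop,ok]
After 10 (send(from=B, to=A, msg='ack')): A:[done,ping,req,ack] B:[stop,ok]
After 11 (send(from=A, to=B, msg='err')): A:[done,ping,req,ack] B:[stop,ok,err]
After 12 (send(from=B, to=A, msg='tick')): A:[done,ping,req,ack,tick] B:[stop,ok,err]
After 13 (send(from=B, to=A, msg='final')): A:[done,ping,req,ack,tick,final] B:[stop,ok,err]
After 14 (process(A)): A:[ping,req,ack,tick,final] B:[stop,ok,err]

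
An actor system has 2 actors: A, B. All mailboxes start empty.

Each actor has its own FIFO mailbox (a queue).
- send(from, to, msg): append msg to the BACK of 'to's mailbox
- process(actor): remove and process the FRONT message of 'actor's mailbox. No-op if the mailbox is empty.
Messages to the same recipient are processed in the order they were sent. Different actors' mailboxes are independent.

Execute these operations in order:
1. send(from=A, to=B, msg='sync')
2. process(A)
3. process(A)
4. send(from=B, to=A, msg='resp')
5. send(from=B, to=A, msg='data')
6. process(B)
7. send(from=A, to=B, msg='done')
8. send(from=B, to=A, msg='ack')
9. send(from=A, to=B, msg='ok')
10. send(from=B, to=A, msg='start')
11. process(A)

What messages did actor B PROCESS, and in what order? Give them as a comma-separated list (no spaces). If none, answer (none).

After 1 (send(from=A, to=B, msg='sync')): A:[] B:[sync]
After 2 (process(A)): A:[] B:[sync]
After 3 (process(A)): A:[] B:[sync]
After 4 (send(from=B, to=A, msg='resp')): A:[resp] B:[sync]
After 5 (send(from=B, to=A, msg='data')): A:[resp,data] B:[sync]
After 6 (process(B)): A:[resp,data] B:[]
After 7 (send(from=A, to=B, msg='done')): A:[resp,data] B:[done]
After 8 (send(from=B, to=A, msg='ack')): A:[resp,data,ack] B:[done]
After 9 (send(from=A, to=B, msg='ok')): A:[resp,data,ack] B:[done,ok]
After 10 (send(from=B, to=A, msg='start')): A:[resp,data,ack,start] B:[done,ok]
After 11 (process(A)): A:[data,ack,start] B:[done,ok]

Answer: sync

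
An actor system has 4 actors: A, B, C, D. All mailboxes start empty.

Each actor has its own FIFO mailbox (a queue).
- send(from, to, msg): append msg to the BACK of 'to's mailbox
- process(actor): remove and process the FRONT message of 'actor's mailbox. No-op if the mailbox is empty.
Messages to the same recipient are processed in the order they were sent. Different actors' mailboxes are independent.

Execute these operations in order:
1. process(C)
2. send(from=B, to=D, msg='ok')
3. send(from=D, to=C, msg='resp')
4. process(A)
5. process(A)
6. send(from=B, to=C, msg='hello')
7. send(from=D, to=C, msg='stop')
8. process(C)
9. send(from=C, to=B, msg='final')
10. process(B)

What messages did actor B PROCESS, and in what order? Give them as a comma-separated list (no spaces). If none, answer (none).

Answer: final

Derivation:
After 1 (process(C)): A:[] B:[] C:[] D:[]
After 2 (send(from=B, to=D, msg='ok')): A:[] B:[] C:[] D:[ok]
After 3 (send(from=D, to=C, msg='resp')): A:[] B:[] C:[resp] D:[ok]
After 4 (process(A)): A:[] B:[] C:[resp] D:[ok]
After 5 (process(A)): A:[] B:[] C:[resp] D:[ok]
After 6 (send(from=B, to=C, msg='hello')): A:[] B:[] C:[resp,hello] D:[ok]
After 7 (send(from=D, to=C, msg='stop')): A:[] B:[] C:[resp,hello,stop] D:[ok]
After 8 (process(C)): A:[] B:[] C:[hello,stop] D:[ok]
After 9 (send(from=C, to=B, msg='final')): A:[] B:[final] C:[hello,stop] D:[ok]
After 10 (process(B)): A:[] B:[] C:[hello,stop] D:[ok]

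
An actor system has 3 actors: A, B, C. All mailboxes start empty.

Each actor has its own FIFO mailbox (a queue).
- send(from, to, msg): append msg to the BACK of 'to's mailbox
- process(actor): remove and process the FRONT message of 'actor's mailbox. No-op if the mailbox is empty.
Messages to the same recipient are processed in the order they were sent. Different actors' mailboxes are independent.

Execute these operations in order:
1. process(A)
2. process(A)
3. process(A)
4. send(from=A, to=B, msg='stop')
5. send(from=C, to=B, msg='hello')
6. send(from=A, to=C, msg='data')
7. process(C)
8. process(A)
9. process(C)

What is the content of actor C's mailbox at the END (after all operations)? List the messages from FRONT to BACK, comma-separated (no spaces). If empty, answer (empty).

After 1 (process(A)): A:[] B:[] C:[]
After 2 (process(A)): A:[] B:[] C:[]
After 3 (process(A)): A:[] B:[] C:[]
After 4 (send(from=A, to=B, msg='stop')): A:[] B:[stop] C:[]
After 5 (send(from=C, to=B, msg='hello')): A:[] B:[stop,hello] C:[]
After 6 (send(from=A, to=C, msg='data')): A:[] B:[stop,hello] C:[data]
After 7 (process(C)): A:[] B:[stop,hello] C:[]
After 8 (process(A)): A:[] B:[stop,hello] C:[]
After 9 (process(C)): A:[] B:[stop,hello] C:[]

Answer: (empty)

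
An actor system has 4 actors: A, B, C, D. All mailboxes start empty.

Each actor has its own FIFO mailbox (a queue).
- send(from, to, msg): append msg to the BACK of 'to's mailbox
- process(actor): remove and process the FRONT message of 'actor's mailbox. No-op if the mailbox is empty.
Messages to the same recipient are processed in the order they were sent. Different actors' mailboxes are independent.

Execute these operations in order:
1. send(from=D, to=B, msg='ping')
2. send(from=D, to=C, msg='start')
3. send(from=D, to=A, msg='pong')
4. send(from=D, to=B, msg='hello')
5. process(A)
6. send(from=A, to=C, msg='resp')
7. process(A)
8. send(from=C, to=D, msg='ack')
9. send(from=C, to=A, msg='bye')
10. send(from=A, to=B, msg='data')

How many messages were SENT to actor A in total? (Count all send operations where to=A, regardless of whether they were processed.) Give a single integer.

After 1 (send(from=D, to=B, msg='ping')): A:[] B:[ping] C:[] D:[]
After 2 (send(from=D, to=C, msg='start')): A:[] B:[ping] C:[start] D:[]
After 3 (send(from=D, to=A, msg='pong')): A:[pong] B:[ping] C:[start] D:[]
After 4 (send(from=D, to=B, msg='hello')): A:[pong] B:[ping,hello] C:[start] D:[]
After 5 (process(A)): A:[] B:[ping,hello] C:[start] D:[]
After 6 (send(from=A, to=C, msg='resp')): A:[] B:[ping,hello] C:[start,resp] D:[]
After 7 (process(A)): A:[] B:[ping,hello] C:[start,resp] D:[]
After 8 (send(from=C, to=D, msg='ack')): A:[] B:[ping,hello] C:[start,resp] D:[ack]
After 9 (send(from=C, to=A, msg='bye')): A:[bye] B:[ping,hello] C:[start,resp] D:[ack]
After 10 (send(from=A, to=B, msg='data')): A:[bye] B:[ping,hello,data] C:[start,resp] D:[ack]

Answer: 2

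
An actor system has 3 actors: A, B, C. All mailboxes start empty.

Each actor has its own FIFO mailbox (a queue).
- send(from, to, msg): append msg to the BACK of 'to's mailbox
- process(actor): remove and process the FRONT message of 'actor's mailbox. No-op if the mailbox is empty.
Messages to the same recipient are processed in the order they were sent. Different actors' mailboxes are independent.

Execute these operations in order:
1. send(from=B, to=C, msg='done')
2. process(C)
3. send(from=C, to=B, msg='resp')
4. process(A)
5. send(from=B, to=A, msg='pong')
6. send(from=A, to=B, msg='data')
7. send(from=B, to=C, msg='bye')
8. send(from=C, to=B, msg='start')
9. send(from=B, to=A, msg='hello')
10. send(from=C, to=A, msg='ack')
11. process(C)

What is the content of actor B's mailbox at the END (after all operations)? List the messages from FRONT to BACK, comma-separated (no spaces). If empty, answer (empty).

After 1 (send(from=B, to=C, msg='done')): A:[] B:[] C:[done]
After 2 (process(C)): A:[] B:[] C:[]
After 3 (send(from=C, to=B, msg='resp')): A:[] B:[resp] C:[]
After 4 (process(A)): A:[] B:[resp] C:[]
After 5 (send(from=B, to=A, msg='pong')): A:[pong] B:[resp] C:[]
After 6 (send(from=A, to=B, msg='data')): A:[pong] B:[resp,data] C:[]
After 7 (send(from=B, to=C, msg='bye')): A:[pong] B:[resp,data] C:[bye]
After 8 (send(from=C, to=B, msg='start')): A:[pong] B:[resp,data,start] C:[bye]
After 9 (send(from=B, to=A, msg='hello')): A:[pong,hello] B:[resp,data,start] C:[bye]
After 10 (send(from=C, to=A, msg='ack')): A:[pong,hello,ack] B:[resp,data,start] C:[bye]
After 11 (process(C)): A:[pong,hello,ack] B:[resp,data,start] C:[]

Answer: resp,data,start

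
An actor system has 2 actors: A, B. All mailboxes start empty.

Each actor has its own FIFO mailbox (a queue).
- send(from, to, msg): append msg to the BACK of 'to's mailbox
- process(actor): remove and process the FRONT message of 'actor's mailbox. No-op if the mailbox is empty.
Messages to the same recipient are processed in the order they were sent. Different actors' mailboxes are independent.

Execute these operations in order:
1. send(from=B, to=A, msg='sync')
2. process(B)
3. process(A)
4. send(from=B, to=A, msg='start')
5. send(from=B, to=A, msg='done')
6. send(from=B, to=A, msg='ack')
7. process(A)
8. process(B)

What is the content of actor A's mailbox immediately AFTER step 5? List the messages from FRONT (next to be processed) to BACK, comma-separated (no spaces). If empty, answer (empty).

After 1 (send(from=B, to=A, msg='sync')): A:[sync] B:[]
After 2 (process(B)): A:[sync] B:[]
After 3 (process(A)): A:[] B:[]
After 4 (send(from=B, to=A, msg='start')): A:[start] B:[]
After 5 (send(from=B, to=A, msg='done')): A:[start,done] B:[]

start,done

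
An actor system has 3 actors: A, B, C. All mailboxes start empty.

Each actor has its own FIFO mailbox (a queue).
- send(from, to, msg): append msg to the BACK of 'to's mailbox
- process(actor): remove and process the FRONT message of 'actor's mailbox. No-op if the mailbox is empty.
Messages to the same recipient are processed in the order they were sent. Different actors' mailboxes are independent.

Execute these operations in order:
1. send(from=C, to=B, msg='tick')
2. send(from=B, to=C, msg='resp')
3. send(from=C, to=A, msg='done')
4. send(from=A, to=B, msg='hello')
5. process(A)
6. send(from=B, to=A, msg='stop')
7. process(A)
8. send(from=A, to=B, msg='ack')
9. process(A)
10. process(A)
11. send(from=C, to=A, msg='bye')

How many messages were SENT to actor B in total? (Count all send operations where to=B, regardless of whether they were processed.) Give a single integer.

Answer: 3

Derivation:
After 1 (send(from=C, to=B, msg='tick')): A:[] B:[tick] C:[]
After 2 (send(from=B, to=C, msg='resp')): A:[] B:[tick] C:[resp]
After 3 (send(from=C, to=A, msg='done')): A:[done] B:[tick] C:[resp]
After 4 (send(from=A, to=B, msg='hello')): A:[done] B:[tick,hello] C:[resp]
After 5 (process(A)): A:[] B:[tick,hello] C:[resp]
After 6 (send(from=B, to=A, msg='stop')): A:[stop] B:[tick,hello] C:[resp]
After 7 (process(A)): A:[] B:[tick,hello] C:[resp]
After 8 (send(from=A, to=B, msg='ack')): A:[] B:[tick,hello,ack] C:[resp]
After 9 (process(A)): A:[] B:[tick,hello,ack] C:[resp]
After 10 (process(A)): A:[] B:[tick,hello,ack] C:[resp]
After 11 (send(from=C, to=A, msg='bye')): A:[bye] B:[tick,hello,ack] C:[resp]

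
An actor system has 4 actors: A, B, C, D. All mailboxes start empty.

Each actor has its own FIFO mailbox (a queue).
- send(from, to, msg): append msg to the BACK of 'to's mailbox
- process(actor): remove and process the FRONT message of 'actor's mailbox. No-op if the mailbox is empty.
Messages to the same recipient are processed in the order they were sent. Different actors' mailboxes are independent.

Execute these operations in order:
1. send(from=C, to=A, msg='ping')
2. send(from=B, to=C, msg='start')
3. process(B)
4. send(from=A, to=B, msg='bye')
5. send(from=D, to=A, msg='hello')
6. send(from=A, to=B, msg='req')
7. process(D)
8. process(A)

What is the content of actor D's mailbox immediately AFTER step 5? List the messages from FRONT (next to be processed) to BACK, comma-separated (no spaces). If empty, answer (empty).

After 1 (send(from=C, to=A, msg='ping')): A:[ping] B:[] C:[] D:[]
After 2 (send(from=B, to=C, msg='start')): A:[ping] B:[] C:[start] D:[]
After 3 (process(B)): A:[ping] B:[] C:[start] D:[]
After 4 (send(from=A, to=B, msg='bye')): A:[ping] B:[bye] C:[start] D:[]
After 5 (send(from=D, to=A, msg='hello')): A:[ping,hello] B:[bye] C:[start] D:[]

(empty)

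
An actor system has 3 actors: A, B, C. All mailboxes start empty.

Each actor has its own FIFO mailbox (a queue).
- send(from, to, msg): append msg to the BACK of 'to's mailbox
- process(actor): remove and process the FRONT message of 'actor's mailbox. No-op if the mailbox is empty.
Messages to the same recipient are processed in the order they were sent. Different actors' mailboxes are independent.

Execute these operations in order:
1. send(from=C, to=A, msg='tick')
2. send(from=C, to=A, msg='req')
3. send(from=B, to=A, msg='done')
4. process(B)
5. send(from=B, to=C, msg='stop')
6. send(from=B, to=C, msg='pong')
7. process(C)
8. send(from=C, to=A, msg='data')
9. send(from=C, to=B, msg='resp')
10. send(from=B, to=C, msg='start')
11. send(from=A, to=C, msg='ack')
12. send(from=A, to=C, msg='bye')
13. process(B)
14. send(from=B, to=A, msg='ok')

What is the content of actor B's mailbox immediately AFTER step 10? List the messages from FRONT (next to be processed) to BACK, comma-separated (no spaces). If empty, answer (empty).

After 1 (send(from=C, to=A, msg='tick')): A:[tick] B:[] C:[]
After 2 (send(from=C, to=A, msg='req')): A:[tick,req] B:[] C:[]
After 3 (send(from=B, to=A, msg='done')): A:[tick,req,done] B:[] C:[]
After 4 (process(B)): A:[tick,req,done] B:[] C:[]
After 5 (send(from=B, to=C, msg='stop')): A:[tick,req,done] B:[] C:[stop]
After 6 (send(from=B, to=C, msg='pong')): A:[tick,req,done] B:[] C:[stop,pong]
After 7 (process(C)): A:[tick,req,done] B:[] C:[pong]
After 8 (send(from=C, to=A, msg='data')): A:[tick,req,done,data] B:[] C:[pong]
After 9 (send(from=C, to=B, msg='resp')): A:[tick,req,done,data] B:[resp] C:[pong]
After 10 (send(from=B, to=C, msg='start')): A:[tick,req,done,data] B:[resp] C:[pong,start]

resp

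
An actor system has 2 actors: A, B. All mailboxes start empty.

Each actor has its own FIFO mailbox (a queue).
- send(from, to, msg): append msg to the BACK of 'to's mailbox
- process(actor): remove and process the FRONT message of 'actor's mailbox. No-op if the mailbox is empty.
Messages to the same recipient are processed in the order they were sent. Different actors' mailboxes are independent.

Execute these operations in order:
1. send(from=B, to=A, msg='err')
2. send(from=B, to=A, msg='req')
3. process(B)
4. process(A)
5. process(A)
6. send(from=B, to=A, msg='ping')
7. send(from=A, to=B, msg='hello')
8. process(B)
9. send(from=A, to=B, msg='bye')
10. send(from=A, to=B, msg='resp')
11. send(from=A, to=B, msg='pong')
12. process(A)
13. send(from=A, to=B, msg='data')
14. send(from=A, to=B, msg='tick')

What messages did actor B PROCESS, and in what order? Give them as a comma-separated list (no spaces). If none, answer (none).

Answer: hello

Derivation:
After 1 (send(from=B, to=A, msg='err')): A:[err] B:[]
After 2 (send(from=B, to=A, msg='req')): A:[err,req] B:[]
After 3 (process(B)): A:[err,req] B:[]
After 4 (process(A)): A:[req] B:[]
After 5 (process(A)): A:[] B:[]
After 6 (send(from=B, to=A, msg='ping')): A:[ping] B:[]
After 7 (send(from=A, to=B, msg='hello')): A:[ping] B:[hello]
After 8 (process(B)): A:[ping] B:[]
After 9 (send(from=A, to=B, msg='bye')): A:[ping] B:[bye]
After 10 (send(from=A, to=B, msg='resp')): A:[ping] B:[bye,resp]
After 11 (send(from=A, to=B, msg='pong')): A:[ping] B:[bye,resp,pong]
After 12 (process(A)): A:[] B:[bye,resp,pong]
After 13 (send(from=A, to=B, msg='data')): A:[] B:[bye,resp,pong,data]
After 14 (send(from=A, to=B, msg='tick')): A:[] B:[bye,resp,pong,data,tick]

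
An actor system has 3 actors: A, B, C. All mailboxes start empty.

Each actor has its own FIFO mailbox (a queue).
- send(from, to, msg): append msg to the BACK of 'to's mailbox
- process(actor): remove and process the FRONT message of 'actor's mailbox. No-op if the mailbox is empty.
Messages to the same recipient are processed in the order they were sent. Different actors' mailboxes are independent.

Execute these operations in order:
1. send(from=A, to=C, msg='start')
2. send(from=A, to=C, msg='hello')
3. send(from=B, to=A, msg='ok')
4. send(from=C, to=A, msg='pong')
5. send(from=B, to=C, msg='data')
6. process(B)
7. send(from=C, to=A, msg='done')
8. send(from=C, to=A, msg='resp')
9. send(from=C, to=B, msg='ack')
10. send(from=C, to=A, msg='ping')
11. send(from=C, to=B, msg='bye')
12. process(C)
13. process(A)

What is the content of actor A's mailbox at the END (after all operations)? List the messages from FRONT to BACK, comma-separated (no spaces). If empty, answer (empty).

Answer: pong,done,resp,ping

Derivation:
After 1 (send(from=A, to=C, msg='start')): A:[] B:[] C:[start]
After 2 (send(from=A, to=C, msg='hello')): A:[] B:[] C:[start,hello]
After 3 (send(from=B, to=A, msg='ok')): A:[ok] B:[] C:[start,hello]
After 4 (send(from=C, to=A, msg='pong')): A:[ok,pong] B:[] C:[start,hello]
After 5 (send(from=B, to=C, msg='data')): A:[ok,pong] B:[] C:[start,hello,data]
After 6 (process(B)): A:[ok,pong] B:[] C:[start,hello,data]
After 7 (send(from=C, to=A, msg='done')): A:[ok,pong,done] B:[] C:[start,hello,data]
After 8 (send(from=C, to=A, msg='resp')): A:[ok,pong,done,resp] B:[] C:[start,hello,data]
After 9 (send(from=C, to=B, msg='ack')): A:[ok,pong,done,resp] B:[ack] C:[start,hello,data]
After 10 (send(from=C, to=A, msg='ping')): A:[ok,pong,done,resp,ping] B:[ack] C:[start,hello,data]
After 11 (send(from=C, to=B, msg='bye')): A:[ok,pong,done,resp,ping] B:[ack,bye] C:[start,hello,data]
After 12 (process(C)): A:[ok,pong,done,resp,ping] B:[ack,bye] C:[hello,data]
After 13 (process(A)): A:[pong,done,resp,ping] B:[ack,bye] C:[hello,data]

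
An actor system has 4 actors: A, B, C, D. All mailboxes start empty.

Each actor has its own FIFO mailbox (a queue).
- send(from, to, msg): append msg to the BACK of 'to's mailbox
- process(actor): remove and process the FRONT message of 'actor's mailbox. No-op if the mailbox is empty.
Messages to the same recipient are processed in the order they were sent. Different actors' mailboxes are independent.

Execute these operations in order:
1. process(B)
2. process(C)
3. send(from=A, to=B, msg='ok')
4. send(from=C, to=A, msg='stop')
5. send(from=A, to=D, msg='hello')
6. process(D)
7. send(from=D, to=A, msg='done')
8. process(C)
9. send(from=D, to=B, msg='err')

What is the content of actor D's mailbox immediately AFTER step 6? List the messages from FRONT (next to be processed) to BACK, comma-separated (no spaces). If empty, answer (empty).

After 1 (process(B)): A:[] B:[] C:[] D:[]
After 2 (process(C)): A:[] B:[] C:[] D:[]
After 3 (send(from=A, to=B, msg='ok')): A:[] B:[ok] C:[] D:[]
After 4 (send(from=C, to=A, msg='stop')): A:[stop] B:[ok] C:[] D:[]
After 5 (send(from=A, to=D, msg='hello')): A:[stop] B:[ok] C:[] D:[hello]
After 6 (process(D)): A:[stop] B:[ok] C:[] D:[]

(empty)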